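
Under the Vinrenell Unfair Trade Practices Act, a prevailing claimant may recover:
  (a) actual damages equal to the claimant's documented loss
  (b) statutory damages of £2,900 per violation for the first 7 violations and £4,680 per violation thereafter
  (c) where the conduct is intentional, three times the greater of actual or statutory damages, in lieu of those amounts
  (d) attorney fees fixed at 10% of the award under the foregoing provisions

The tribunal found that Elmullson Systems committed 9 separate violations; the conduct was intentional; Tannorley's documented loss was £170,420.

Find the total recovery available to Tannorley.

First 7 violations: 7 × £2,900 = £20,300
Remaining violations: (9 − 7) × £4,680 = £9,360
Statutory damages: £20,300 + £9,360 = £29,660
Greater of actual damages (£170,420) or statutory damages (£29,660): £170,420
Trebled: 3 × £170,420 = £511,260
Attorney fees: 10% of £511,260 = £51,126
Total recovery: £511,260 + £51,126 = £562,386

Total recovery: £562,386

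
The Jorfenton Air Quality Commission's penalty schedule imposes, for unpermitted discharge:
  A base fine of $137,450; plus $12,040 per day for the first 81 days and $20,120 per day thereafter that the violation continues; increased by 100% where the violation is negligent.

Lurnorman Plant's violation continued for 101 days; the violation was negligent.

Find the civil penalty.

$3,030,180

First 81 days: 81 × $12,040 = $975,240
Remaining days: (101 − 81) × $20,120 = $402,400
Per-day component: $975,240 + $402,400 = $1,377,640
Base plus per-day: $137,450 + $1,377,640 = $1,515,090
Enhancement: 100% of $1,515,090 = $1,515,090
Enhanced fine: $1,515,090 + $1,515,090 = $3,030,180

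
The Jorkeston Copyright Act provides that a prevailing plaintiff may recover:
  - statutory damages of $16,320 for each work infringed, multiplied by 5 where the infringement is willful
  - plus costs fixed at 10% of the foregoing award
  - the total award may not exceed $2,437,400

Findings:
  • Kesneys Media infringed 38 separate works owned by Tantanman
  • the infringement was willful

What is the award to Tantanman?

Statutory damages: 38 × $16,320 = $620,160
Multiplied by 5: 5 × $620,160 = $3,100,800
Costs: 10% of $3,100,800 = $310,080
Award plus costs: $3,100,800 + $310,080 = $3,410,880
Cap at $2,437,400: $3,410,880 exceeds the cap → $2,437,400

$2,437,400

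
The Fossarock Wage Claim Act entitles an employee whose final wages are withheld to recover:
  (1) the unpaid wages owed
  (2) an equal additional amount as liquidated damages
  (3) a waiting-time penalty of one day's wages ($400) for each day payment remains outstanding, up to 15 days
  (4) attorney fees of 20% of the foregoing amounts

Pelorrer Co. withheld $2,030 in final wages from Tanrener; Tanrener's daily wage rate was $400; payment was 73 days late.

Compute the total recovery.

Liquidated damages (equal amount): $2,030
Penalty days: min(73, 15) = 15
Waiting-time penalty: 15 × $400 = $6,000
Subtotal: $2,030 + $2,030 + $6,000 = $10,060
Attorney fees: 20% of $10,060 = $2,012
Total award: $10,060 + $2,012 = $12,072

$12,072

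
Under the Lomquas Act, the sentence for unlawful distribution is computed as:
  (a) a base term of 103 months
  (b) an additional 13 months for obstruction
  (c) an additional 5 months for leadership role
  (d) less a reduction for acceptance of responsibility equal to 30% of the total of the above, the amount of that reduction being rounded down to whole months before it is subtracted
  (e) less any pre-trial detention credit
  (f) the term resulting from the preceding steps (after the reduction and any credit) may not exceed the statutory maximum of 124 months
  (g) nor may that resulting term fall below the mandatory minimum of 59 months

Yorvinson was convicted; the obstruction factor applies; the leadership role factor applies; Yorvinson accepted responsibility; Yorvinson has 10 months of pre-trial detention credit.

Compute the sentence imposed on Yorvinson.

75 months

Obstruction enhancement: +13 months
Leadership role enhancement: +5 months
Adjusted term: 103 months + 13 months + 5 months = 121 months
Acceptance of responsibility reduction: 30% of 121 months = 36 months (rounded down)
After reduction: 121 − 36 = 85 months
Less pre-trial detention credit: 85 months − 10 months = 75 months
Cap at 124 months: 75 months is within the cap, no reduction.
Minimum 59 months: 75 months meets the minimum, no increase.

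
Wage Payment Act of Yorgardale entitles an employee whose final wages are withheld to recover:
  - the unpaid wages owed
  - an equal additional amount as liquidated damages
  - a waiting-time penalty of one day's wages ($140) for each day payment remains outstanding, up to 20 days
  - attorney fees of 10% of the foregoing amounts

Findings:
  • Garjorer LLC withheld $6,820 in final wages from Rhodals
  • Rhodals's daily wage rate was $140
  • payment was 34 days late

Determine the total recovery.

$18,084

Liquidated damages (equal amount): $6,820
Penalty days: min(34, 20) = 20
Waiting-time penalty: 20 × $140 = $2,800
Subtotal: $6,820 + $6,820 + $2,800 = $16,440
Attorney fees: 10% of $16,440 = $1,644
Total award: $16,440 + $1,644 = $18,084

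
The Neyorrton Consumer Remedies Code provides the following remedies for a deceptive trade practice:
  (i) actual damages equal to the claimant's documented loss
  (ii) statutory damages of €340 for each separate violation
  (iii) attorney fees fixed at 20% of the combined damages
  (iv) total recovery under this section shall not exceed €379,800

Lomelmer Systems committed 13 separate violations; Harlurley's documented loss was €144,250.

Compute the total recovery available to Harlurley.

Statutory damages: 13 × €340 = €4,420
Combined damages: €144,250 + €4,420 = €148,670
Attorney fees: 20% of €148,670 = €29,734
Total before cap: €148,670 + €29,734 = €178,404
Cap at €379,800: €178,404 is within the cap, no reduction.

Total recovery: €178,404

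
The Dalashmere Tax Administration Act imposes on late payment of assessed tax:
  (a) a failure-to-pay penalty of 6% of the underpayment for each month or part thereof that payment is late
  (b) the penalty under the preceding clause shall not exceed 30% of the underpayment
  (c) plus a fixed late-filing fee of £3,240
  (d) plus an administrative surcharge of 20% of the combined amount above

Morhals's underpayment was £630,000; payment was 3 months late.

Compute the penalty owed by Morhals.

£139,968

Accrued rate: 6% × 3 = 18%, capped at 30% → 18%
Failure-to-pay penalty: 18% of £630,000 = £113,400
Penalty before surcharge: £113,400 + £3,240 = £116,640
Administrative surcharge: 20% of £116,640 = £23,328
Total penalty: £116,640 + £23,328 = £139,968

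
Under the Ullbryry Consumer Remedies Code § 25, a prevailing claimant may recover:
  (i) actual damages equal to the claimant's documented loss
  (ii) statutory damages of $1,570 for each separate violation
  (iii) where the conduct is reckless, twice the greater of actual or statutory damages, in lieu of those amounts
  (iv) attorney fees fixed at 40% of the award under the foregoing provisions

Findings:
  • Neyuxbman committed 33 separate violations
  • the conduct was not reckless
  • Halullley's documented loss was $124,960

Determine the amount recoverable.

Statutory damages: 33 × $1,570 = $51,810
Conduct not reckless: the in-lieu enhancement does not apply.
Actual plus statutory damages: $124,960 + $51,810 = $176,770
Attorney fees: 40% of $176,770 = $70,708
Total recovery: $176,770 + $70,708 = $247,478

$247,478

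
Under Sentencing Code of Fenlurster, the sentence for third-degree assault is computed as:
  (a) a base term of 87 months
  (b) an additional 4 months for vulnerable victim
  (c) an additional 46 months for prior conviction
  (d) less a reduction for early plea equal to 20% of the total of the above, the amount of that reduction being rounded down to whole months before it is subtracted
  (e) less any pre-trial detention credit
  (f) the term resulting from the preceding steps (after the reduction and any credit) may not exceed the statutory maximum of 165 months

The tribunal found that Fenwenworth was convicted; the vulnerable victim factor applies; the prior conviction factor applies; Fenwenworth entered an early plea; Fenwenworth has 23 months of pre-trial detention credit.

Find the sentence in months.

Sentence: 87 months

Vulnerable victim enhancement: +4 months
Prior conviction enhancement: +46 months
Adjusted term: 87 months + 4 months + 46 months = 137 months
Early plea reduction: 20% of 137 months = 27 months (rounded down)
After reduction: 137 − 27 = 110 months
Less pre-trial detention credit: 110 months − 23 months = 87 months
Cap at 165 months: 87 months is within the cap, no reduction.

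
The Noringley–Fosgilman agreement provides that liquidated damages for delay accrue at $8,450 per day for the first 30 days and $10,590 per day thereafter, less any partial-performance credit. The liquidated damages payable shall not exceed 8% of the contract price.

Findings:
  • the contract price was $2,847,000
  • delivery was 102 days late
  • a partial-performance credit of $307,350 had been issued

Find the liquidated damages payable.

First 30 days: 30 × $8,450 = $253,500
Remaining days: (102 − 30) × $10,590 = $762,480
Accrued per-day damages: $253,500 + $762,480 = $1,015,980
Less partial-performance credit: $1,015,980 − $307,350 = $708,630
Cap: 8% of $2,847,000 = $227,760
Cap at $227,760: $708,630 exceeds the cap → $227,760

$227,760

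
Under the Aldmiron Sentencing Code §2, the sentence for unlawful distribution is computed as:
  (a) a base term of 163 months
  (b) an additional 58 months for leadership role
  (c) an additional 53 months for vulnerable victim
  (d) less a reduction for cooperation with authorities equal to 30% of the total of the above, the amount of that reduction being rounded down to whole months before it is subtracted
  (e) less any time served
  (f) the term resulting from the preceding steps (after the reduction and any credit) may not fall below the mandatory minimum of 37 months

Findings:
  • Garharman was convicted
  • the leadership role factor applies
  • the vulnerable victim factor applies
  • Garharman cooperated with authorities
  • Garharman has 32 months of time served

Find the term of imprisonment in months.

Leadership role enhancement: +58 months
Vulnerable victim enhancement: +53 months
Adjusted term: 163 months + 58 months + 53 months = 274 months
Cooperation with authorities reduction: 30% of 274 months = 82 months (rounded down)
After reduction: 274 − 82 = 192 months
Less time served: 192 months − 32 months = 160 months
Minimum 37 months: 160 months meets the minimum, no increase.

160 months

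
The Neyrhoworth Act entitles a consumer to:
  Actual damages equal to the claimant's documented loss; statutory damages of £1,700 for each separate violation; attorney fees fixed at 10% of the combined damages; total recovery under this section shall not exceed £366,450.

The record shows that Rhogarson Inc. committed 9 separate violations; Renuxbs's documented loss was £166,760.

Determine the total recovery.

£200,266

Statutory damages: 9 × £1,700 = £15,300
Combined damages: £166,760 + £15,300 = £182,060
Attorney fees: 10% of £182,060 = £18,206
Total before cap: £182,060 + £18,206 = £200,266
Cap at £366,450: £200,266 is within the cap, no reduction.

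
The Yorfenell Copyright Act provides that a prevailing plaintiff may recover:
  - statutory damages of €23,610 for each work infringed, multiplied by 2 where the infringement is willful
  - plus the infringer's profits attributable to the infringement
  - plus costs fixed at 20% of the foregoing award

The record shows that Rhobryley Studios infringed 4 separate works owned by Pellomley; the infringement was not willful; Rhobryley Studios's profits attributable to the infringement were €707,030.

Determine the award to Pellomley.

Statutory damages: 4 × €23,610 = €94,440
Infringement not willful: no ×2 enhancement.
Combined award: €94,440 + €707,030 = €801,470
Costs: 20% of €801,470 = €160,294
Award plus costs: €801,470 + €160,294 = €961,764

€961,764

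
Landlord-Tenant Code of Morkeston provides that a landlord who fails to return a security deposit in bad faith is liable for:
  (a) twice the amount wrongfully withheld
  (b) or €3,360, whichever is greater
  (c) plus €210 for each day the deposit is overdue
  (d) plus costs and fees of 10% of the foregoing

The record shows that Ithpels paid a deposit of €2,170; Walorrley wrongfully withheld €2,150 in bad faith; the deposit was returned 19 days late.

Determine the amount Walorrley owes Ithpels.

Doubled: 2 × €2,150 = €4,300
Minimum €3,360: €4,300 meets the minimum, no increase.
Late-return penalty: 19 × €210 = €3,990
Damages plus late penalty: €4,300 + €3,990 = €8,290
Costs and fees: 10% of €8,290 = €829
Total recovery: €8,290 + €829 = €9,119

€9,119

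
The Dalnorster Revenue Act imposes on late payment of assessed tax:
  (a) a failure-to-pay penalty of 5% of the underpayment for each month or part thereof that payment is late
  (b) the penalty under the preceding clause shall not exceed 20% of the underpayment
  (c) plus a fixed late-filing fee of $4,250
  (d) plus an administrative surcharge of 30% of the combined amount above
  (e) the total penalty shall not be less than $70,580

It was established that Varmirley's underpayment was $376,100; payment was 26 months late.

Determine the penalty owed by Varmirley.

Accrued rate: 5% × 26 = 130%, capped at 20% → 20%
Failure-to-pay penalty: 20% of $376,100 = $75,220
Penalty before surcharge: $75,220 + $4,250 = $79,470
Administrative surcharge: 30% of $79,470 = $23,841
Total penalty: $79,470 + $23,841 = $103,311
Minimum $70,580: $103,311 meets the minimum, no increase.

$103,311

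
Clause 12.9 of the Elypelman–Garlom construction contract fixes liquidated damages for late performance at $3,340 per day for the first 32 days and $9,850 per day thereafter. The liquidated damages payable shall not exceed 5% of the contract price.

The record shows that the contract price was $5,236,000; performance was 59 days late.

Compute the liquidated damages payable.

First 32 days: 32 × $3,340 = $106,880
Remaining days: (59 − 32) × $9,850 = $265,950
Accrued per-day damages: $106,880 + $265,950 = $372,830
Cap: 5% of $5,236,000 = $261,800
Cap at $261,800: $372,830 exceeds the cap → $261,800

$261,800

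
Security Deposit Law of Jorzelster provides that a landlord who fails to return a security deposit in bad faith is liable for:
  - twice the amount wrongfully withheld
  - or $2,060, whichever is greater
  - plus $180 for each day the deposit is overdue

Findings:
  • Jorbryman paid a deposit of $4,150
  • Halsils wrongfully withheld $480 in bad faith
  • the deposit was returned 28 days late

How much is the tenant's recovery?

Doubled: 2 × $480 = $960
Minimum $2,060: $960 is below the minimum → $2,060
Late-return penalty: 28 × $180 = $5,040
Damages plus late penalty: $2,060 + $5,040 = $7,100

$7,100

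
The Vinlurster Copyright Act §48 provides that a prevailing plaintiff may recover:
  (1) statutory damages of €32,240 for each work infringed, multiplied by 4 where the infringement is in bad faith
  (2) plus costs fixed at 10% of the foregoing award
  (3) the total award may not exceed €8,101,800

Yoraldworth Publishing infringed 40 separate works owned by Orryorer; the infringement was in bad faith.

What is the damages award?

€5,674,240

Statutory damages: 40 × €32,240 = €1,289,600
Multiplied by 4: 4 × €1,289,600 = €5,158,400
Costs: 10% of €5,158,400 = €515,840
Award plus costs: €5,158,400 + €515,840 = €5,674,240
Cap at €8,101,800: €5,674,240 is within the cap, no reduction.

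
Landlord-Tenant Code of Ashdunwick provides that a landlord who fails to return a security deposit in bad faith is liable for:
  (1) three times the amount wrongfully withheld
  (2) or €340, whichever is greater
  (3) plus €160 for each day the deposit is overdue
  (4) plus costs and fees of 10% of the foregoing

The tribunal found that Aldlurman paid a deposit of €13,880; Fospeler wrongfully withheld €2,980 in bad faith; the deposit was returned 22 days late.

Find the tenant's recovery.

€13,706

Trebled: 3 × €2,980 = €8,940
Minimum €340: €8,940 meets the minimum, no increase.
Late-return penalty: 22 × €160 = €3,520
Damages plus late penalty: €8,940 + €3,520 = €12,460
Costs and fees: 10% of €12,460 = €1,246
Total recovery: €12,460 + €1,246 = €13,706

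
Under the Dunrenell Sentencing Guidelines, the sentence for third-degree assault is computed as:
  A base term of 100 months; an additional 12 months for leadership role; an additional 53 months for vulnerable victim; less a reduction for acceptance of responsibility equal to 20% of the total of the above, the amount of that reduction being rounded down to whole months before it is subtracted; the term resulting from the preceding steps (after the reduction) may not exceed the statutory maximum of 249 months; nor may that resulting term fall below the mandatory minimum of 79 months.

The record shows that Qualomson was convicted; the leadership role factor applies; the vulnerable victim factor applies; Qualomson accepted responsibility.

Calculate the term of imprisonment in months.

Leadership role enhancement: +12 months
Vulnerable victim enhancement: +53 months
Adjusted term: 100 months + 12 months + 53 months = 165 months
Acceptance of responsibility reduction: 20% of 165 months = 33 months (rounded down)
After reduction: 165 − 33 = 132 months
Cap at 249 months: 132 months is within the cap, no reduction.
Minimum 79 months: 132 months meets the minimum, no increase.

132 months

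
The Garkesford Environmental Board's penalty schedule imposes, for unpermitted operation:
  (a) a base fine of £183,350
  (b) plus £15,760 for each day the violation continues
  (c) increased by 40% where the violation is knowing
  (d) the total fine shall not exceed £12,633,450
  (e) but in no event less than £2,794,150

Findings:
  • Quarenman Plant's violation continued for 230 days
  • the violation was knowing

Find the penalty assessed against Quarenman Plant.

Per-day component: 230 × £15,760 = £3,624,800
Base plus per-day: £183,350 + £3,624,800 = £3,808,150
Enhancement: 40% of £3,808,150 = £1,523,260
Enhanced fine: £3,808,150 + £1,523,260 = £5,331,410
Cap at £12,633,450: £5,331,410 is within the cap, no reduction.
Minimum £2,794,150: £5,331,410 meets the minimum, no increase.

Civil penalty: £5,331,410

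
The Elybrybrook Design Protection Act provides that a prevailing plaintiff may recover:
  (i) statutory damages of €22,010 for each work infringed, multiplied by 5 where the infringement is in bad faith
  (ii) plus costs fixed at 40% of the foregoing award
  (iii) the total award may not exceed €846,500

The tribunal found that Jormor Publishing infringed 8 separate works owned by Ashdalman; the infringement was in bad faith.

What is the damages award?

Statutory damages: 8 × €22,010 = €176,080
Multiplied by 5: 5 × €176,080 = €880,400
Costs: 40% of €880,400 = €352,160
Award plus costs: €880,400 + €352,160 = €1,232,560
Cap at €846,500: €1,232,560 exceeds the cap → €846,500

€846,500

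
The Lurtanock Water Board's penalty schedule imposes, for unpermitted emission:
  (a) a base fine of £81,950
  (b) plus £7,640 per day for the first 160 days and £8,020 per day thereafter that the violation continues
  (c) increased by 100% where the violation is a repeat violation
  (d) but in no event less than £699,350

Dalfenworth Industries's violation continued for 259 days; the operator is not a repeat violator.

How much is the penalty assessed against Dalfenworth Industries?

First 160 days: 160 × £7,640 = £1,222,400
Remaining days: (259 − 160) × £8,020 = £793,980
Per-day component: £1,222,400 + £793,980 = £2,016,380
Base plus per-day: £81,950 + £2,016,380 = £2,098,330
The operator is not a repeat violator: no 100% increase.
Minimum £699,350: £2,098,330 meets the minimum, no increase.

£2,098,330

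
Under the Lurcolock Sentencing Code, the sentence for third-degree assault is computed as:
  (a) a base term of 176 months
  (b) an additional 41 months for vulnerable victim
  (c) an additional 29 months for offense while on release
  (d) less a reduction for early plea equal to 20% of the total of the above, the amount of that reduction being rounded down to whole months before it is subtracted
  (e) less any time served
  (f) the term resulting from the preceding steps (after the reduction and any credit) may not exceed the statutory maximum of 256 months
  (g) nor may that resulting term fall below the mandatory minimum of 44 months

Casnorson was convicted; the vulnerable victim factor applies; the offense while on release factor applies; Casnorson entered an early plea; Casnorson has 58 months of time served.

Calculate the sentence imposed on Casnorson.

139 months

Vulnerable victim enhancement: +41 months
Offense while on release enhancement: +29 months
Adjusted term: 176 months + 41 months + 29 months = 246 months
Early plea reduction: 20% of 246 months = 49 months (rounded down)
After reduction: 246 − 49 = 197 months
Less time served: 197 months − 58 months = 139 months
Cap at 256 months: 139 months is within the cap, no reduction.
Minimum 44 months: 139 months meets the minimum, no increase.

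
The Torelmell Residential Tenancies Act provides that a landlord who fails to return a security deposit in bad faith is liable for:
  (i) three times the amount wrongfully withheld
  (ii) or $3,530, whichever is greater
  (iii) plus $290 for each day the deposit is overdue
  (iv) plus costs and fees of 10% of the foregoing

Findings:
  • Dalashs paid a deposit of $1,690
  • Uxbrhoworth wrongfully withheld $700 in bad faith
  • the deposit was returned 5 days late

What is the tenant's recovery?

Trebled: 3 × $700 = $2,100
Minimum $3,530: $2,100 is below the minimum → $3,530
Late-return penalty: 5 × $290 = $1,450
Damages plus late penalty: $3,530 + $1,450 = $4,980
Costs and fees: 10% of $4,980 = $498
Total recovery: $4,980 + $498 = $5,478

$5,478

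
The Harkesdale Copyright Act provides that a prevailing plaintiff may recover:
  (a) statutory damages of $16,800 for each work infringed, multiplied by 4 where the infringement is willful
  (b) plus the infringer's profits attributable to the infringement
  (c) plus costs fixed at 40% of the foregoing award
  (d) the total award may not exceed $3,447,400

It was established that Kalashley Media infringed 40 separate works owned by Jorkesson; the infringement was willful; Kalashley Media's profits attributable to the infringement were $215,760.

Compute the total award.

$3,447,400

Statutory damages: 40 × $16,800 = $672,000
Multiplied by 4: 4 × $672,000 = $2,688,000
Combined award: $2,688,000 + $215,760 = $2,903,760
Costs: 40% of $2,903,760 = $1,161,504
Award plus costs: $2,903,760 + $1,161,504 = $4,065,264
Cap at $3,447,400: $4,065,264 exceeds the cap → $3,447,400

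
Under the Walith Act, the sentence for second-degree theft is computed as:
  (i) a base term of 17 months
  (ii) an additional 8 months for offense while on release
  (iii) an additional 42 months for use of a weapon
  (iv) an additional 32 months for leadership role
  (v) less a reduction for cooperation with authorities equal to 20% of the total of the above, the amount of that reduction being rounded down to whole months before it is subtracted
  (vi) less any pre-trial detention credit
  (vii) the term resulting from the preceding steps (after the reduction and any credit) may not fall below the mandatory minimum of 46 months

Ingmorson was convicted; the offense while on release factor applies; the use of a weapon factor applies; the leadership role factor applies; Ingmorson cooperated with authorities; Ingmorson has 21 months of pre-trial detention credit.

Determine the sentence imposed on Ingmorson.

Offense while on release enhancement: +8 months
Use of a weapon enhancement: +42 months
Leadership role enhancement: +32 months
Adjusted term: 17 months + 8 months + 42 months + 32 months = 99 months
Cooperation with authorities reduction: 20% of 99 months = 19 months (rounded down)
After reduction: 99 − 19 = 80 months
Less pre-trial detention credit: 80 months − 21 months = 59 months
Minimum 46 months: 59 months meets the minimum, no increase.

59 months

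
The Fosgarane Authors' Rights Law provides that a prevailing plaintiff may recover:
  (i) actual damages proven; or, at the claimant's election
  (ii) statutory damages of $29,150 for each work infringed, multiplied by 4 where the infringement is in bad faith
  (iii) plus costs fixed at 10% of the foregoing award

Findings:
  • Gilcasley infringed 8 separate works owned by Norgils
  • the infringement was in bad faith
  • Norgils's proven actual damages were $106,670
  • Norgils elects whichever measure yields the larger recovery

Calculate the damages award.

Statutory damages: 8 × $29,150 = $233,200
Multiplied by 4: 4 × $233,200 = $932,800
Greater of actual damages ($106,670) or enhanced statutory damages ($932,800): $932,800
Costs: 10% of $932,800 = $93,280
Award plus costs: $932,800 + $93,280 = $1,026,080

$1,026,080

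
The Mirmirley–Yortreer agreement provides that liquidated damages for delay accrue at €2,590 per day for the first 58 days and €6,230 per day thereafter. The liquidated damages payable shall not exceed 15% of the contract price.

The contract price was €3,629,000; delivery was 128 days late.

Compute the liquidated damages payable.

€544,350

First 58 days: 58 × €2,590 = €150,220
Remaining days: (128 − 58) × €6,230 = €436,100
Accrued per-day damages: €150,220 + €436,100 = €586,320
Cap: 15% of €3,629,000 = €544,350
Cap at €544,350: €586,320 exceeds the cap → €544,350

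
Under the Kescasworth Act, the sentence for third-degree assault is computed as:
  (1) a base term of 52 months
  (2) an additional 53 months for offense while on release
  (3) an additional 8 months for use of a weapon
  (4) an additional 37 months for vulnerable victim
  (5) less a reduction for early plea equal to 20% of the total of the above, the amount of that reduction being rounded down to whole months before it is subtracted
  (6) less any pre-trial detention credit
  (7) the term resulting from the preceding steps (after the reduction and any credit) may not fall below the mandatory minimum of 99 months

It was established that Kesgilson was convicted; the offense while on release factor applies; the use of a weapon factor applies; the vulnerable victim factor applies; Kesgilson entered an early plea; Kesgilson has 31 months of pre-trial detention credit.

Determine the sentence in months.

99 months

Offense while on release enhancement: +53 months
Use of a weapon enhancement: +8 months
Vulnerable victim enhancement: +37 months
Adjusted term: 52 months + 53 months + 8 months + 37 months = 150 months
Early plea reduction: 20% of 150 months = 30 months (rounded down)
After reduction: 150 − 30 = 120 months
Less pre-trial detention credit: 120 months − 31 months = 89 months
Minimum 99 months: 89 months is below the minimum → 99 months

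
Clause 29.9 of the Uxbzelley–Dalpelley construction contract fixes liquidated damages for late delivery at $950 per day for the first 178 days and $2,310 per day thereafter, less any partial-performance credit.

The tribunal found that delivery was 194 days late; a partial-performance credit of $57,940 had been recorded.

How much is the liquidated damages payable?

First 178 days: 178 × $950 = $169,100
Remaining days: (194 − 178) × $2,310 = $36,960
Accrued per-day damages: $169,100 + $36,960 = $206,060
Less partial-performance credit: $206,060 − $57,940 = $148,120

$148,120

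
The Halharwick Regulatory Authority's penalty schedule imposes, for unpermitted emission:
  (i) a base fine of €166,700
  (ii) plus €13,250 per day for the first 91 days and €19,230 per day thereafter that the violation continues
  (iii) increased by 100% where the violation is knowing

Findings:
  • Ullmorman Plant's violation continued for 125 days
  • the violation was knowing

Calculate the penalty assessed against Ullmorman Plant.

First 91 days: 91 × €13,250 = €1,205,750
Remaining days: (125 − 91) × €19,230 = €653,820
Per-day component: €1,205,750 + €653,820 = €1,859,570
Base plus per-day: €166,700 + €1,859,570 = €2,026,270
Enhancement: 100% of €2,026,270 = €2,026,270
Enhanced fine: €2,026,270 + €2,026,270 = €4,052,540

€4,052,540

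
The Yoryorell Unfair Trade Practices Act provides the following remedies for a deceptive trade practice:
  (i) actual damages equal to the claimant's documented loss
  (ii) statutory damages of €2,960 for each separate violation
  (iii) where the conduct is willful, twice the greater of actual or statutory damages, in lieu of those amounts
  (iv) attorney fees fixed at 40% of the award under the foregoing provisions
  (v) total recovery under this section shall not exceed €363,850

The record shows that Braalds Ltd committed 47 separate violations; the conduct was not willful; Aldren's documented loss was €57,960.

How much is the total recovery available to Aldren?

Total recovery: €275,912

Statutory damages: 47 × €2,960 = €139,120
Conduct not willful: the in-lieu enhancement does not apply.
Actual plus statutory damages: €57,960 + €139,120 = €197,080
Attorney fees: 40% of €197,080 = €78,832
Total before cap: €197,080 + €78,832 = €275,912
Cap at €363,850: €275,912 is within the cap, no reduction.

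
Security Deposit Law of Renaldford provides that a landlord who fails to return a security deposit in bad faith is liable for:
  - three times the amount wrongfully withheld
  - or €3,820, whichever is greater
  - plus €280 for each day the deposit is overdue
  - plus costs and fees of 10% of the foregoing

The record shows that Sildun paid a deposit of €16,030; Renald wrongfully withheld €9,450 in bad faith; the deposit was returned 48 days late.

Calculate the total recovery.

Trebled: 3 × €9,450 = €28,350
Minimum €3,820: €28,350 meets the minimum, no increase.
Late-return penalty: 48 × €280 = €13,440
Damages plus late penalty: €28,350 + €13,440 = €41,790
Costs and fees: 10% of €41,790 = €4,179
Total recovery: €41,790 + €4,179 = €45,969

€45,969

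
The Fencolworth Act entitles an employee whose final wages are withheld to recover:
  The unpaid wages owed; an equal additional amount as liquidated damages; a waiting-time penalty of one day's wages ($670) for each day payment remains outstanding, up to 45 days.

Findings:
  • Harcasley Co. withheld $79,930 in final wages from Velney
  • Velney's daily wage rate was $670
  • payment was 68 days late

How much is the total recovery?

Liquidated damages (equal amount): $79,930
Penalty days: min(68, 45) = 45
Waiting-time penalty: 45 × $670 = $30,150
Total award: $79,930 + $79,930 + $30,150 = $190,010

$190,010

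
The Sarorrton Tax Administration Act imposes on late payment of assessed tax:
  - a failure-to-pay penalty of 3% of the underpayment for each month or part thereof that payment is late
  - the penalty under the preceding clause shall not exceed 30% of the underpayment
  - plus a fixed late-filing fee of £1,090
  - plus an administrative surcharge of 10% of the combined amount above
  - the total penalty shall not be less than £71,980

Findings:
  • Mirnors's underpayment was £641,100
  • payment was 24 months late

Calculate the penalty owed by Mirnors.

£212,762

Accrued rate: 3% × 24 = 72%, capped at 30% → 30%
Failure-to-pay penalty: 30% of £641,100 = £192,330
Penalty before surcharge: £192,330 + £1,090 = £193,420
Administrative surcharge: 10% of £193,420 = £19,342
Total penalty: £193,420 + £19,342 = £212,762
Minimum £71,980: £212,762 meets the minimum, no increase.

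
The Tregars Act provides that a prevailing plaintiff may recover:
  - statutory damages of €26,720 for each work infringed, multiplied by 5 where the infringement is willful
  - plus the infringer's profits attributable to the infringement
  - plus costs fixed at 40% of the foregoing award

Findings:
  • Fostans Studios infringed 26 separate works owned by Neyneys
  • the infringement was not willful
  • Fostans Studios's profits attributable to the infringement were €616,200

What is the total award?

Award: €1,835,288

Statutory damages: 26 × €26,720 = €694,720
Infringement not willful: no ×5 enhancement.
Combined award: €694,720 + €616,200 = €1,310,920
Costs: 40% of €1,310,920 = €524,368
Award plus costs: €1,310,920 + €524,368 = €1,835,288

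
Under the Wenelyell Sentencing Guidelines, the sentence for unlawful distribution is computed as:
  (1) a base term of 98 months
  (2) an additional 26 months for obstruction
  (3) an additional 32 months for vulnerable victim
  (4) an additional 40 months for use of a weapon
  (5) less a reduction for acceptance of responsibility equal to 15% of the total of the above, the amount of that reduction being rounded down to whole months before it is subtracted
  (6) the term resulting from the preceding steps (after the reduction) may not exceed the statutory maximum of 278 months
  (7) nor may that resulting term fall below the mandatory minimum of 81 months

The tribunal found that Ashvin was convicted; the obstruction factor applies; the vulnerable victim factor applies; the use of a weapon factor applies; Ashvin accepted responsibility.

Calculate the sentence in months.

Obstruction enhancement: +26 months
Vulnerable victim enhancement: +32 months
Use of a weapon enhancement: +40 months
Adjusted term: 98 months + 26 months + 32 months + 40 months = 196 months
Acceptance of responsibility reduction: 15% of 196 months = 29 months (rounded down)
After reduction: 196 − 29 = 167 months
Cap at 278 months: 167 months is within the cap, no reduction.
Minimum 81 months: 167 months meets the minimum, no increase.

167 months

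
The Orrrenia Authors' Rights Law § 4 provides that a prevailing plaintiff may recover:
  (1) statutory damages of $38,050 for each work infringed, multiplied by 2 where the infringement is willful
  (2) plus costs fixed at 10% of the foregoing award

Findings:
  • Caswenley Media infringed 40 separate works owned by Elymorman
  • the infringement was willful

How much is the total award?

Statutory damages: 40 × $38,050 = $1,522,000
Doubled: 2 × $1,522,000 = $3,044,000
Costs: 10% of $3,044,000 = $304,400
Award plus costs: $3,044,000 + $304,400 = $3,348,400

Award: $3,348,400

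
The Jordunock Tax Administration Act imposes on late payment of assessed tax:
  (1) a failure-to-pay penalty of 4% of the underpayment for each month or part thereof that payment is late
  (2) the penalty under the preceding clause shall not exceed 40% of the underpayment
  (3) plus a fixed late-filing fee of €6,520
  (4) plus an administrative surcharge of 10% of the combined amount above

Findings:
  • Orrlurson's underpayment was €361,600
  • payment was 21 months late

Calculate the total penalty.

Accrued rate: 4% × 21 = 84%, capped at 40% → 40%
Failure-to-pay penalty: 40% of €361,600 = €144,640
Penalty before surcharge: €144,640 + €6,520 = €151,160
Administrative surcharge: 10% of €151,160 = €15,116
Total penalty: €151,160 + €15,116 = €166,276

Penalty: €166,276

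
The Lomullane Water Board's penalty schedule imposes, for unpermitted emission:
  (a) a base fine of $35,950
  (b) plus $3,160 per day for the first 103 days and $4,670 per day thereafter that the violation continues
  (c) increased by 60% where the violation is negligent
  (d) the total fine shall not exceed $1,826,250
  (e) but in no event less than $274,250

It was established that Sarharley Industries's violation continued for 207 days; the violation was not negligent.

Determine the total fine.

First 103 days: 103 × $3,160 = $325,480
Remaining days: (207 − 103) × $4,670 = $485,680
Per-day component: $325,480 + $485,680 = $811,160
Base plus per-day: $35,950 + $811,160 = $847,110
The violation was not negligent: no 60% increase.
Cap at $1,826,250: $847,110 is within the cap, no reduction.
Minimum $274,250: $847,110 meets the minimum, no increase.

$847,110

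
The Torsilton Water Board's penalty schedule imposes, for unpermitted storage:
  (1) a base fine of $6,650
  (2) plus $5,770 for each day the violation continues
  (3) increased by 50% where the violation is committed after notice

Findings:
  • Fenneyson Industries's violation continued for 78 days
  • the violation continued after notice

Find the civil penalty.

$685,065

Per-day component: 78 × $5,770 = $450,060
Base plus per-day: $6,650 + $450,060 = $456,710
Enhancement: 50% of $456,710 = $228,355
Enhanced fine: $456,710 + $228,355 = $685,065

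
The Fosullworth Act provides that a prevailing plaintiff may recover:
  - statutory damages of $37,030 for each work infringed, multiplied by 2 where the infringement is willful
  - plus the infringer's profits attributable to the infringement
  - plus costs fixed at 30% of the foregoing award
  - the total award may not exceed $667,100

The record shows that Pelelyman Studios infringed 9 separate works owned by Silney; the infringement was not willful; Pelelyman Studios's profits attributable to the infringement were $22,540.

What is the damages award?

Statutory damages: 9 × $37,030 = $333,270
Infringement not willful: no ×2 enhancement.
Combined award: $333,270 + $22,540 = $355,810
Costs: 30% of $355,810 = $106,743
Award plus costs: $355,810 + $106,743 = $462,553
Cap at $667,100: $462,553 is within the cap, no reduction.

$462,553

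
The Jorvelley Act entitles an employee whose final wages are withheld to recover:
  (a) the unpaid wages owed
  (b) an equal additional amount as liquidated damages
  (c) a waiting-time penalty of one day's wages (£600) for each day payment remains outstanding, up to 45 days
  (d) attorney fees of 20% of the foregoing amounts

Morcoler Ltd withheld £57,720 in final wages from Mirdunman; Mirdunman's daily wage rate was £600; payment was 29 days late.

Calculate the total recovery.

£159,408

Liquidated damages (equal amount): £57,720
Penalty days: min(29, 45) = 29
Waiting-time penalty: 29 × £600 = £17,400
Subtotal: £57,720 + £57,720 + £17,400 = £132,840
Attorney fees: 20% of £132,840 = £26,568
Total award: £132,840 + £26,568 = £159,408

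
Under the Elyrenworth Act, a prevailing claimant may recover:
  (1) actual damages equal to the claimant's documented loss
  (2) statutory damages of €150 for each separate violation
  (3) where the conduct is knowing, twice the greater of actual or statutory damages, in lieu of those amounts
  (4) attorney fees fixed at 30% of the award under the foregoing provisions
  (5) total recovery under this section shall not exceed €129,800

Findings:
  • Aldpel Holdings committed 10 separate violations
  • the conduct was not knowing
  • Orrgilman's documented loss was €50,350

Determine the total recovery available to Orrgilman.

Statutory damages: 10 × €150 = €1,500
Conduct not knowing: the in-lieu enhancement does not apply.
Actual plus statutory damages: €50,350 + €1,500 = €51,850
Attorney fees: 30% of €51,850 = €15,555
Total before cap: €51,850 + €15,555 = €67,405
Cap at €129,800: €67,405 is within the cap, no reduction.

€67,405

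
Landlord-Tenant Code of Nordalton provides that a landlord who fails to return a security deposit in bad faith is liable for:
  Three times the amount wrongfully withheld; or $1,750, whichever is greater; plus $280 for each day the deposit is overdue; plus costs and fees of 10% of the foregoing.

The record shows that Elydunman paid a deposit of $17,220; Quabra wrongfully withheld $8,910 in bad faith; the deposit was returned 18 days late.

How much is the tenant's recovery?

$34,947

Trebled: 3 × $8,910 = $26,730
Minimum $1,750: $26,730 meets the minimum, no increase.
Late-return penalty: 18 × $280 = $5,040
Damages plus late penalty: $26,730 + $5,040 = $31,770
Costs and fees: 10% of $31,770 = $3,177
Total recovery: $31,770 + $3,177 = $34,947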